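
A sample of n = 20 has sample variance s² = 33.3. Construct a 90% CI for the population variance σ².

df = 19. χ²_{0.05} = 30.144, χ²_{0.95} = 10.117. CI for σ² = ((n-1)s²/χ²_{α/2}, (n-1)s²/χ²_{1-α/2}) = (19·33.3/30.144, 19·33.3/10.117) = (20.99, 62.54)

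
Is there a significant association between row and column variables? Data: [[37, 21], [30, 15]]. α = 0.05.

χ² = 0.092. df = 1, critical = 3.841. Fail to reject H₀. No evidence of dependence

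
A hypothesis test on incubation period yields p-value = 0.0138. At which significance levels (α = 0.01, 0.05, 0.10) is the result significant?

p = 0.0138. Significant at: α = 0.05, 0.1.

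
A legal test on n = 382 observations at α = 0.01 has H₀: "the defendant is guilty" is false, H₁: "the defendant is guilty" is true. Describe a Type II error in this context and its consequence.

Type II error: failing to reject H₀ when it is false — concluding that the defendant is guilty is not supported when in fact it is. Consequence: acquitting a guilty person.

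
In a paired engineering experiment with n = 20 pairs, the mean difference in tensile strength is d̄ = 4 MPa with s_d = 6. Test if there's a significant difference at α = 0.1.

t = d̄/(s_d/√n) = 4/(6/√20) = 2.981. df = 19, critical t = ±1.729. Reject H₀.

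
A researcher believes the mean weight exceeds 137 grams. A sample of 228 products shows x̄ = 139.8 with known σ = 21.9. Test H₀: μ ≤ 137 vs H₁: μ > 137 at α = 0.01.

z = 1.931. Critical value: 2.33. Fail to reject H₀.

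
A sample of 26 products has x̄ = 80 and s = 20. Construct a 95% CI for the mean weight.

CI = x̄ ± t*(s/√n) = 80 ± 2.06(20/√26) = (71.92, 88.08)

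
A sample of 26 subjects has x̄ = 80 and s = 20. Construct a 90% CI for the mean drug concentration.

CI = x̄ ± t*(s/√n) = 80 ± 1.708(20/√26) = (73.3, 86.7)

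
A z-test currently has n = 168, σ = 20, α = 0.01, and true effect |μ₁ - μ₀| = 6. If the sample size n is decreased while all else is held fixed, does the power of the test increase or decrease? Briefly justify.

Power decreases: a smaller n inflates the standard error σ/√n, pulling the sampling distribution under H₁ back toward the critical value.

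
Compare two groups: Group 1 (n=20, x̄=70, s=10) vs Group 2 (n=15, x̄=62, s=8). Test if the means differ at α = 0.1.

Pooled sp = 9.2. t = 2.545, df = 33. Critical t = ±1.692. Reject H₀.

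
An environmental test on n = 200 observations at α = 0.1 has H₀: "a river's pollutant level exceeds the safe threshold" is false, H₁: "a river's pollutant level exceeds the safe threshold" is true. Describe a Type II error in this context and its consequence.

Type II error: failing to reject H₀ when it is false — concluding that a river's pollutant level exceeds the safe threshold is not supported when in fact it is. Consequence: allowing unsafe pollution to continue.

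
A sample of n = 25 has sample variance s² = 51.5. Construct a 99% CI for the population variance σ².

df = 24. χ²_{0.005} = 45.559, χ²_{0.995} = 9.886. CI for σ² = ((n-1)s²/χ²_{α/2}, (n-1)s²/χ²_{1-α/2}) = (24·51.5/45.559, 24·51.5/9.886) = (27.13, 125.03)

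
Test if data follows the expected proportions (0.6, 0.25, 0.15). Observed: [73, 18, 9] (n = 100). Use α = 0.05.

Expected: [60.0, 25.0, 15.0]. χ² = 7.177. df = 2, critical = 5.991. Reject H₀.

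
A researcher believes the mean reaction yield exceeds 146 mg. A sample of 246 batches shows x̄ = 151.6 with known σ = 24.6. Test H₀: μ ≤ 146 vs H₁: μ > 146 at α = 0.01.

z = 3.57. Critical value: 2.33. Reject H₀.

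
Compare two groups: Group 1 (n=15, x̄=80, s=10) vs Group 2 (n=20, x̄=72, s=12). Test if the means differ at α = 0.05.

Pooled sp = 11.2. t = 2.092, df = 33. Critical t = ±2.035. Reject H₀.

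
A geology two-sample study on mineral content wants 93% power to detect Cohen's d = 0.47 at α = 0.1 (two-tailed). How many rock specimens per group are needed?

z_{α/2} = 1.645, z_β = Φ⁻¹(0.93) = 1.476. For small effect (d = 0.47): n per group = 2(z_{α/2} + z_β)²/d² = 2(1.645 + 1.476)²/0.47² = 88.2 → 89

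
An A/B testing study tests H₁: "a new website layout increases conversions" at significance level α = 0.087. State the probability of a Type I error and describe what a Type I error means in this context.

P(Type I error) = α = 0.087. A Type I error is rejecting H₀ when H₀ is actually true (false positive) — here, concluding that a new website layout increases conversions when in fact this is not the case. Consequence: rolling out a layout that doesn't actually help — wasted engineering effort.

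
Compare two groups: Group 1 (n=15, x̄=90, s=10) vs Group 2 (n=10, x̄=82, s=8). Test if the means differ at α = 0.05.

Pooled sp = 9.27. t = 2.114, df = 23. Critical t = ±2.069. Reject H₀.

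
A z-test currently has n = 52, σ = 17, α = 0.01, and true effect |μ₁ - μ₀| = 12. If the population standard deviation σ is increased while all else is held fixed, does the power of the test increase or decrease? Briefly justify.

Power decreases: a larger σ inflates the standard error σ/√n, pulling the sampling distribution under H₁ back toward the critical value.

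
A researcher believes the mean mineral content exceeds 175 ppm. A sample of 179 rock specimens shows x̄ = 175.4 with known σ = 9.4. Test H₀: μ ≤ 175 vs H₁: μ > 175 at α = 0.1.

z = 0.569. Critical value: 1.28. Fail to reject H₀.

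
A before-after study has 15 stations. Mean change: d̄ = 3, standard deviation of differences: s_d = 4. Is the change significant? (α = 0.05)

t = d̄/(s_d/√n) = 3/(4/√15) = 2.905. df = 14, critical t = ±2.145. Reject H₀.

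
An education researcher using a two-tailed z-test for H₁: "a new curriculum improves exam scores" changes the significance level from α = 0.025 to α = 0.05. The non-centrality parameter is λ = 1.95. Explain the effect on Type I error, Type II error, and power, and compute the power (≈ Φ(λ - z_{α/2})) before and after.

Increasing α from 0.025 to 0.05:
• Type I error rate increases (α is the Type I rate by definition).
• Critical value moves from z_{α/2} = 2.241 to 1.96, so power = Φ(λ - z_{α/2}) goes from Φ(1.95 - 2.241) = 0.386 to Φ(1.95 - 1.96) = 0.496.
• Type II error rate β = 1 - power therefore decreases (0.614 → 0.504).
Appropriate when false negatives are costly — here, keeping the old curriculum when the new one would have helped students.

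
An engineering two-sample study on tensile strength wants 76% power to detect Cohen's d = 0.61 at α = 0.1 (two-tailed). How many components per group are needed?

z_{α/2} = 1.645, z_β = Φ⁻¹(0.76) = 0.706. For medium effect (d = 0.61): n per group = 2(z_{α/2} + z_β)²/d² = 2(1.645 + 0.706)²/0.61² = 29.7 → 30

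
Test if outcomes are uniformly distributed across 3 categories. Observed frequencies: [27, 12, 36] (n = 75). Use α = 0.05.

Expected = 25 each. χ² = Σ(O-E)²/E = 11.76. df = 2, critical value = 5.991. Reject H₀.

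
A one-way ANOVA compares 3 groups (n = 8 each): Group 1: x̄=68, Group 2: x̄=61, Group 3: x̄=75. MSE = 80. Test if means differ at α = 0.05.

Grand mean = 68.0. SS_between = 784.0, MS_between = 392.0. F = 4.9, F_crit ≈ 3.467. Reject H₀.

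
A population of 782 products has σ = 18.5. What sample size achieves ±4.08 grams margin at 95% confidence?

Without FPC: n₀ = (1.96×18.5/4.08)² = 78.983. With FPC: n = n₀N/(n₀+N-1) = 71.8 → n = 72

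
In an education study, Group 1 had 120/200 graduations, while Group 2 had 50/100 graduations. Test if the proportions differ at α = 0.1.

p̂₁ = 0.6, p̂₂ = 0.5, pooled p̂ = 0.567. z = 1.648. Critical: ±1.645. Reject H₀.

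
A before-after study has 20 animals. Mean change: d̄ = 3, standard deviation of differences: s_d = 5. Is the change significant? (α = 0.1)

t = d̄/(s_d/√n) = 3/(5/√20) = 2.683. df = 19, critical t = ±1.729. Reject H₀.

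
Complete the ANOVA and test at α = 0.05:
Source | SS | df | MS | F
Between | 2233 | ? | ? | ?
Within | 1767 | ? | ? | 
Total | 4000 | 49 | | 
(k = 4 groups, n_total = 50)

df_between = 3, df_within = 46. MS_between = 744.33, MS_within = 38.41. F = 19.377, F_crit ≈ 2.807. Reject H₀.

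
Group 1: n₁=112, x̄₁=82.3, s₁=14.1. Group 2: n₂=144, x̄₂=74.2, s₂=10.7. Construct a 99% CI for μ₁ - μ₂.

Difference = 8.1. SE = √(14.1²/112 + 10.7²/144) = 1.603. CI = (3.97, 12.23)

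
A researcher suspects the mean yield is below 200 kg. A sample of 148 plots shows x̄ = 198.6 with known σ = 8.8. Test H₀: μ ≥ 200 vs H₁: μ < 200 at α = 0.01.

z = -1.935. Critical value: -2.33. Fail to reject H₀.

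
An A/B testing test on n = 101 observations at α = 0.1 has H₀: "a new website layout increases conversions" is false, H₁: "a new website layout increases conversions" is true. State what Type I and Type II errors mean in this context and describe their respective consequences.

Type I (false positive): concluding that a new website layout increases conversions when it is not — rolling out a layout that doesn't actually help — wasted engineering effort. Type II (false negative): failing to conclude that a new website layout increases conversions when it is — discarding a layout that would have improved conversions — lost revenue. Which is costlier depends on domain priorities and is a judgement call rather than a statistical fact.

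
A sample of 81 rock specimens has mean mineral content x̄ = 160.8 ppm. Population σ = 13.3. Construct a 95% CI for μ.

CI = x̄ ± z*(σ/√n) = 160.8 ± 1.96(13.3/√81) = 160.8 ± 2.9 = (157.9, 163.7)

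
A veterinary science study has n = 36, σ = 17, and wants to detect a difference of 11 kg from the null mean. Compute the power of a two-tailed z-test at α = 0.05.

SE = σ/√n = 17/√36 = 2.833. Non-centrality λ = d/SE = 11/2.833 = 3.882. Power ≈ Φ(λ - z_{α/2}) = Φ(3.882 - 1.96) = Φ(1.922) = 0.973.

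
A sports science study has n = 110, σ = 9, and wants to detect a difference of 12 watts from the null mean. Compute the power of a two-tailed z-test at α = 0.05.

SE = σ/√n = 9/√110 = 0.858. Non-centrality λ = d/SE = 12/0.858 = 13.984. Power ≈ Φ(λ - z_{α/2}) = Φ(13.984 - 1.96) = Φ(12.024) = 1.0.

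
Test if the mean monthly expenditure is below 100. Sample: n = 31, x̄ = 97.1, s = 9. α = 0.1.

t = (97.1 - 100)/(9/√31) = -1.794, df = 30. Critical t = -1.31. Reject H₀.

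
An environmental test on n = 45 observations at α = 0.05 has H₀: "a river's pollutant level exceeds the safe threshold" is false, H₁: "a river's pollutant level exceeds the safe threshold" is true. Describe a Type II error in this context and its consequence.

Type II error: failing to reject H₀ when it is false — concluding that a river's pollutant level exceeds the safe threshold is not supported when in fact it is. Consequence: allowing unsafe pollution to continue.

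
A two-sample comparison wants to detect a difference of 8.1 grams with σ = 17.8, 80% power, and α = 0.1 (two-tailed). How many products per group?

n per group = 2(z_α/2 + z_β)²σ²/d² = 2×(1.645 + 0.84)²×17.8²/8.1² = 59.6 → n = 60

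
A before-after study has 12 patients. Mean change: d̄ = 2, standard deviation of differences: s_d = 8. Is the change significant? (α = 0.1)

t = d̄/(s_d/√n) = 2/(8/√12) = 0.866. df = 11, critical t = ±1.796. Fail to reject H₀.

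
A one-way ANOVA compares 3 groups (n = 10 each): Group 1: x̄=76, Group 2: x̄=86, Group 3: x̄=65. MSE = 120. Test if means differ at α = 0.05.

Grand mean = 75.67. SS_between = 2206.67, MS_between = 1103.33. F = 9.194, F_crit ≈ 3.354. Reject H₀.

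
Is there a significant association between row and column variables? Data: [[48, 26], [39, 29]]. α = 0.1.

χ² = 0.843. df = 1, critical = 2.706. Fail to reject H₀. No evidence of dependence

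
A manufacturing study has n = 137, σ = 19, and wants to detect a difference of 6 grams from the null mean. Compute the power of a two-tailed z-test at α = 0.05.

SE = σ/√n = 19/√137 = 1.623. Non-centrality λ = d/SE = 6/1.623 = 3.696. Power ≈ Φ(λ - z_{α/2}) = Φ(3.696 - 1.96) = Φ(1.736) = 0.959.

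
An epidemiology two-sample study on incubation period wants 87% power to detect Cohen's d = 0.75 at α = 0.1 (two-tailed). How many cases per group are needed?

z_{α/2} = 1.645, z_β = Φ⁻¹(0.87) = 1.126. For medium effect (d = 0.75): n per group = 2(z_{α/2} + z_β)²/d² = 2(1.645 + 1.126)²/0.75² = 27.3 → 28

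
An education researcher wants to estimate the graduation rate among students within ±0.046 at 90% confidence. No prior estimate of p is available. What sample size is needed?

Conservative approach: use p = 0.5 (maximizes p(1-p) = 0.25). n = z²(0.25)/E² = 1.645²×0.25/0.046² = 319.7 → n = 320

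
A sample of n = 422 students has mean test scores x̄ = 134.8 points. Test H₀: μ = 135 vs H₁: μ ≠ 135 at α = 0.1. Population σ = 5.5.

z = (x̄ - μ₀)/(σ/√n) = (134.8 - 135)/(5.5/√422) = -0.747. Critical value: ±1.645. Since |-0.747| ≤ 1.645, Fail to reject H₀.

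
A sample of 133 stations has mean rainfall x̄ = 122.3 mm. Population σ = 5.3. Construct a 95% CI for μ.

CI = x̄ ± z*(σ/√n) = 122.3 ± 1.96(5.3/√133) = 122.3 ± 0.9 = (121.4, 123.2)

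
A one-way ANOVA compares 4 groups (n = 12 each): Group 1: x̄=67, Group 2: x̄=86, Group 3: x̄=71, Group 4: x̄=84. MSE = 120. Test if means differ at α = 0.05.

Grand mean = 77.0. SS_between = 3192.0, MS_between = 1064.0. F = 8.867, F_crit ≈ 2.816. Reject H₀.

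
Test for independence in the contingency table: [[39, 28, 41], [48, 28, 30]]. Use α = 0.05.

χ² = 2.617. df = 2, critical = 5.991. Fail to reject H₀. No evidence of dependence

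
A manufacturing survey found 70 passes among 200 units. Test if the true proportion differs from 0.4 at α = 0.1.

p̂ = 0.35, p₀ = 0.4. z = (p̂ - p₀)/√(p₀(1-p₀)/n) = -1.443. Critical: ±1.645. Fail to reject H₀.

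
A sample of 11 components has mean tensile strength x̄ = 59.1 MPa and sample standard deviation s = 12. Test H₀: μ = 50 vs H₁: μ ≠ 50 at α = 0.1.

t = (x̄ - μ₀)/(s/√n) = (59.1 - 50)/(12/√11) = 2.515. df = 10, critical t = ±1.812. Reject H₀.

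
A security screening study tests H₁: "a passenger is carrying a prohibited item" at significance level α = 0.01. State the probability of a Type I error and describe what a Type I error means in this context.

P(Type I error) = α = 0.01. A Type I error is rejecting H₀ when H₀ is actually true (false positive) — here, concluding that a passenger is carrying a prohibited item when in fact this is not the case. Consequence: detaining an innocent passenger — delay and inconvenience.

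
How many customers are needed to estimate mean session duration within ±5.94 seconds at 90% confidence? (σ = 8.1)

n = (z*σ/E)² = (1.645×8.1/5.94)² = 5.03 → n = 6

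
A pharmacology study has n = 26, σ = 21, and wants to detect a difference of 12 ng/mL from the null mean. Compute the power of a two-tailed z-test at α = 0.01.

SE = σ/√n = 21/√26 = 4.118. Non-centrality λ = d/SE = 12/4.118 = 2.914. Power ≈ Φ(λ - z_{α/2}) = Φ(2.914 - 2.576) = Φ(0.338) = 0.632.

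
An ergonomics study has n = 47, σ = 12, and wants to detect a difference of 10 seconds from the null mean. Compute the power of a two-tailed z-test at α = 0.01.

SE = σ/√n = 12/√47 = 1.75. Non-centrality λ = d/SE = 10/1.75 = 5.713. Power ≈ Φ(λ - z_{α/2}) = Φ(5.713 - 2.576) = Φ(3.137) = 0.999.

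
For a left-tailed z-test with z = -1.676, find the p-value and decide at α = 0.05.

p = P(Z < -1.676) = Φ(-1.676) ≈ 0.0469. Since p < 0.05, reject H₀ (significant) at α = 0.05.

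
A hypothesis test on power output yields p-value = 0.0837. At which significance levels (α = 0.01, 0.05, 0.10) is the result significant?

p = 0.0837. Significant at: α = 0.1.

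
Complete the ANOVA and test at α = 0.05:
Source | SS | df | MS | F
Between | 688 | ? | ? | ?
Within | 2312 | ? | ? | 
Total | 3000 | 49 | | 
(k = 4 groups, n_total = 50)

df_between = 3, df_within = 46. MS_between = 229.33, MS_within = 50.26. F = 4.563, F_crit ≈ 2.807. Reject H₀.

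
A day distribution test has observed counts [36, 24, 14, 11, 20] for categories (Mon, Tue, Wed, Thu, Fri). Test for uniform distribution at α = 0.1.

Expected = 21 each. χ² = Σ(O-E)²/E = 18.286. df = 4, critical value = 7.779. Reject H₀.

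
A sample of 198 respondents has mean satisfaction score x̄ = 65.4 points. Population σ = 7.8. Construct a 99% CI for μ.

CI = x̄ ± z*(σ/√n) = 65.4 ± 2.576(7.8/√198) = 65.4 ± 1.43 = (63.97, 66.83)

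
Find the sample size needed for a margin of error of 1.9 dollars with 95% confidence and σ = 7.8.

n = (z*σ/E)² = (1.96×7.8/1.9)² = 64.7 → n = 65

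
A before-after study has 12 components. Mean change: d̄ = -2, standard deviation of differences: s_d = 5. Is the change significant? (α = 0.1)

t = d̄/(s_d/√n) = -2/(5/√12) = -1.386. df = 11, critical t = ±1.796. Fail to reject H₀.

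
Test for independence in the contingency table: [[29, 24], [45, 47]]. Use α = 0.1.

χ² = 0.453. df = 1, critical = 2.706. Fail to reject H₀. No evidence of dependence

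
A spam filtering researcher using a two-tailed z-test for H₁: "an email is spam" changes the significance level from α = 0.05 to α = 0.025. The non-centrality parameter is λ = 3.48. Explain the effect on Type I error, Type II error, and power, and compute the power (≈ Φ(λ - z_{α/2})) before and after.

Decreasing α from 0.05 to 0.025:
• Type I error rate decreases (α is the Type I rate by definition).
• Critical value moves from z_{α/2} = 1.96 to 2.241, so power = Φ(λ - z_{α/2}) goes from Φ(3.48 - 1.96) = 0.936 to Φ(3.48 - 2.241) = 0.892.
• Type II error rate β = 1 - power therefore increases (0.064 → 0.108).
Appropriate when false positives are costly — here, a legitimate email is sent to the spam folder and the user misses it.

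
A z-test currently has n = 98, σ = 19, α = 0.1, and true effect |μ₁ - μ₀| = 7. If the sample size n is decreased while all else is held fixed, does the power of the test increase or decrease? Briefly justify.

Power decreases: a smaller n inflates the standard error σ/√n, pulling the sampling distribution under H₁ back toward the critical value.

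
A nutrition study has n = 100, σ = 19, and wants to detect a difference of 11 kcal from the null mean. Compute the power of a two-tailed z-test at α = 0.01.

SE = σ/√n = 19/√100 = 1.9. Non-centrality λ = d/SE = 11/1.9 = 5.789. Power ≈ Φ(λ - z_{α/2}) = Φ(5.789 - 2.576) = Φ(3.213) = 0.999.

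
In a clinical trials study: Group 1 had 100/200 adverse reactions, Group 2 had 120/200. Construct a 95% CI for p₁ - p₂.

p̂₁ = 0.5, p̂₂ = 0.6. Difference = -0.1. CI = (-0.197, -0.003)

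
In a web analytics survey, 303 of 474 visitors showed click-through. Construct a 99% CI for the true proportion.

p̂ = 0.639. CI = p̂ ± z*√(p̂(1-p̂)/n) = (0.582, 0.696)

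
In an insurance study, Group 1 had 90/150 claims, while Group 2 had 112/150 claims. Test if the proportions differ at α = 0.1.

p̂₁ = 0.6, p̂₂ = 0.747, pooled p̂ = 0.673. z = -2.708. Critical: ±1.645. Reject H₀.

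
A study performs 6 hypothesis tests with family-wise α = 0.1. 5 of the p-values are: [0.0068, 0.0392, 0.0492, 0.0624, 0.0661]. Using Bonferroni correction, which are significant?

Bonferroni α = 0.1/6 = 0.01667. Significant p-values: [0.0068]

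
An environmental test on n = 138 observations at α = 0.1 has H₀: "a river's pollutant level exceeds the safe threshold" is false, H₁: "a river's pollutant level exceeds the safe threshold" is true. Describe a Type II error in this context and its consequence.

Type II error: failing to reject H₀ when it is false — concluding that a river's pollutant level exceeds the safe threshold is not supported when in fact it is. Consequence: allowing unsafe pollution to continue.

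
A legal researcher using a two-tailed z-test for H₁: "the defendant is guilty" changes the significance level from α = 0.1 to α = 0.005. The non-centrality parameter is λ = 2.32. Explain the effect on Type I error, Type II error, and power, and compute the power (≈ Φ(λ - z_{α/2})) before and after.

Decreasing α from 0.1 to 0.005:
• Type I error rate decreases (α is the Type I rate by definition).
• Critical value moves from z_{α/2} = 1.645 to 2.807, so power = Φ(λ - z_{α/2}) goes from Φ(2.32 - 1.645) = 0.75 to Φ(2.32 - 2.807) = 0.313.
• Type II error rate β = 1 - power therefore increases (0.25 → 0.687).
Appropriate when false positives are costly — here, convicting an innocent person.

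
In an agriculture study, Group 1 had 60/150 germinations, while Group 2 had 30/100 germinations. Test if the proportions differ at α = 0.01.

p̂₁ = 0.4, p̂₂ = 0.3, pooled p̂ = 0.36. z = 1.614. Critical: ±2.576. Fail to reject H₀.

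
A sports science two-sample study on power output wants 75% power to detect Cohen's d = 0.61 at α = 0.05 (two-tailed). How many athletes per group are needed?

z_{α/2} = 1.96, z_β = Φ⁻¹(0.75) = 0.674. For medium effect (d = 0.61): n per group = 2(z_{α/2} + z_β)²/d² = 2(1.96 + 0.674)²/0.61² = 37.3 → 38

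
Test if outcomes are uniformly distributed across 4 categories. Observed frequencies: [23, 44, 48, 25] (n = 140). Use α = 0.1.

Expected = 35 each. χ² = Σ(O-E)²/E = 14.114. df = 3, critical value = 6.251. Reject H₀.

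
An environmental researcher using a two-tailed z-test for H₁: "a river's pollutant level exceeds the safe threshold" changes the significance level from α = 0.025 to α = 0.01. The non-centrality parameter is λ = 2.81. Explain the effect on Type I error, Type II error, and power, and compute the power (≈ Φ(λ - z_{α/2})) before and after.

Decreasing α from 0.025 to 0.01:
• Type I error rate decreases (α is the Type I rate by definition).
• Critical value moves from z_{α/2} = 2.241 to 2.576, so power = Φ(λ - z_{α/2}) goes from Φ(2.81 - 2.241) = 0.715 to Φ(2.81 - 2.576) = 0.593.
• Type II error rate β = 1 - power therefore increases (0.285 → 0.407).
Appropriate when false positives are costly — here, shutting down a compliant factory unnecessarily.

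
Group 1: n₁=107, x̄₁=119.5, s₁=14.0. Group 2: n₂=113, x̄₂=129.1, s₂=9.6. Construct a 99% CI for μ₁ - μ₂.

Difference = -9.6. SE = √(14.0²/107 + 9.6²/113) = 1.627. CI = (-13.79, -5.41)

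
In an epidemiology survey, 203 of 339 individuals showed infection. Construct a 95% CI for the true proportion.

p̂ = 0.599. CI = p̂ ± z*√(p̂(1-p̂)/n) = (0.547, 0.651)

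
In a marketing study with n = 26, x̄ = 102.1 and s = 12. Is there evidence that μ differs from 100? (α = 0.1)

t = (x̄ - μ₀)/(s/√n) = (102.1 - 100)/(12/√26) = 0.892. df = 25, critical t = ±1.708. Fail to reject H₀.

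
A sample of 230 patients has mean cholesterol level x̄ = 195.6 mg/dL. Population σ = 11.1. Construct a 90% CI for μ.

CI = x̄ ± z*(σ/√n) = 195.6 ± 1.645(11.1/√230) = 195.6 ± 1.2 = (194.4, 196.8)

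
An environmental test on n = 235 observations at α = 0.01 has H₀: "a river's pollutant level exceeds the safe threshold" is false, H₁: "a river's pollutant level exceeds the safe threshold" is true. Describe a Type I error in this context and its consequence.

Type I error: rejecting H₀ when it is true — concluding that a river's pollutant level exceeds the safe threshold when in fact it is not. Consequence: shutting down a compliant factory unnecessarily.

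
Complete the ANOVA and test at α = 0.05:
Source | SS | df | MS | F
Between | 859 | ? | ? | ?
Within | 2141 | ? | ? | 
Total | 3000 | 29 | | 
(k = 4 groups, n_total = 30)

df_between = 3, df_within = 26. MS_between = 286.33, MS_within = 82.35. F = 3.477, F_crit ≈ 2.975. Reject H₀.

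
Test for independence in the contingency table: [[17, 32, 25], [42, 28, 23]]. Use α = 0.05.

χ² = 8.897. df = 2, critical = 5.991. Reject H₀. Variables are dependent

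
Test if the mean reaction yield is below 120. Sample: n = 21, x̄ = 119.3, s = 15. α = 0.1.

t = (119.3 - 120)/(15/√21) = -0.214, df = 20. Critical t = -1.325. Fail to reject H₀.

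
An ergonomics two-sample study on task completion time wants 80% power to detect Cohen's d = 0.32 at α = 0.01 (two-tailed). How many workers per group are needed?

z_{α/2} = 2.576, z_β = Φ⁻¹(0.8) = 0.842. For small effect (d = 0.32): n per group = 2(z_{α/2} + z_β)²/d² = 2(2.576 + 0.842)²/0.32² = 228.2 → 229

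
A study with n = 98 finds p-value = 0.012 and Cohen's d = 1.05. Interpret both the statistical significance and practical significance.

Statistically significant (p = 0.012 < 0.05). Cohen's d = 1.05 indicates a large effect size. Both statistical and practical significance should be considered.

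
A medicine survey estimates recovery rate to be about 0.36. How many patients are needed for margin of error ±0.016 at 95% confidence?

n = z²p(1-p)/E² = 1.96²×0.36×0.64/0.016² = 3457.4 → n = 3458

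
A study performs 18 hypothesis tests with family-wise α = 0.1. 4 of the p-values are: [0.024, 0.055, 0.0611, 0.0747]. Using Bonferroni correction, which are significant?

Bonferroni α = 0.1/18 = 0.00556. None of the given p-values are significant.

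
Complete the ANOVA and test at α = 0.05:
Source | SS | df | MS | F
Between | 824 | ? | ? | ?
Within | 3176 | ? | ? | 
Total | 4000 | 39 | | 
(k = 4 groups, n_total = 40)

df_between = 3, df_within = 36. MS_between = 274.67, MS_within = 88.22. F = 3.113, F_crit ≈ 2.866. Reject H₀.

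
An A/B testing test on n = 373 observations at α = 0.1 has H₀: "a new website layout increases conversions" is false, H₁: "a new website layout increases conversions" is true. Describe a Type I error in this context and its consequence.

Type I error: rejecting H₀ when it is true — concluding that a new website layout increases conversions when in fact it is not. Consequence: rolling out a layout that doesn't actually help — wasted engineering effort.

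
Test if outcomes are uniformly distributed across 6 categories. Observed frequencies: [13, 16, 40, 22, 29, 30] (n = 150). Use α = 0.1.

Expected = 25 each. χ² = Σ(O-E)²/E = 20.0. df = 5, critical value = 9.236. Reject H₀.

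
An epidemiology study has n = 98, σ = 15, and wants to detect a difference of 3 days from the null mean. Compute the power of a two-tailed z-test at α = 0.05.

SE = σ/√n = 15/√98 = 1.515. Non-centrality λ = d/SE = 3/1.515 = 1.98. Power ≈ Φ(λ - z_{α/2}) = Φ(1.98 - 1.96) = Φ(0.02) = 0.508.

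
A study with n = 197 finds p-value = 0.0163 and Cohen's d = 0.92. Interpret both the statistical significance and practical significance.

Statistically significant (p = 0.0163 < 0.05). Cohen's d = 0.92 indicates a large effect size. Both statistical and practical significance should be considered.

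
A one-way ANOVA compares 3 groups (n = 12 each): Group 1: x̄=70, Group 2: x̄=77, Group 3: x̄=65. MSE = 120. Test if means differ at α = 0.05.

Grand mean = 70.67. SS_between = 872.0, MS_between = 436.0. F = 3.633, F_crit ≈ 3.285. Reject H₀.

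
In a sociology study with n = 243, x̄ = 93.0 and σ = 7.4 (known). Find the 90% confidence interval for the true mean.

CI = x̄ ± z*(σ/√n) = 93.0 ± 1.645(7.4/√243) = 93.0 ± 0.78 = (92.22, 93.78)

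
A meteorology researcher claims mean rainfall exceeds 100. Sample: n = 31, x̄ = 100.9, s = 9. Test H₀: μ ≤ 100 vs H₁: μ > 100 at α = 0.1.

t = (100.9 - 100)/(9/√31) = 0.557, df = 30. Critical t = 1.31. Fail to reject H₀.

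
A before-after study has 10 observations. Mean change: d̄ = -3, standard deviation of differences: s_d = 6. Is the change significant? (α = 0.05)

t = d̄/(s_d/√n) = -3/(6/√10) = -1.581. df = 9, critical t = ±2.262. Fail to reject H₀.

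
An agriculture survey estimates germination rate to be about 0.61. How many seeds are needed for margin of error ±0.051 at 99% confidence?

n = z²p(1-p)/E² = 2.576²×0.61×0.39/0.051² = 606.9 → n = 607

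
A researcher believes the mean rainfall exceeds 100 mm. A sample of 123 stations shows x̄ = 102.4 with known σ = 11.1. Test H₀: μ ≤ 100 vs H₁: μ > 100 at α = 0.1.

z = 2.398. Critical value: 1.28. Reject H₀.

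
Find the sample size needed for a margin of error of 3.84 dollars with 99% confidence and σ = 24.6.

n = (z*σ/E)² = (2.576×24.6/3.84)² = 272.3 → n = 273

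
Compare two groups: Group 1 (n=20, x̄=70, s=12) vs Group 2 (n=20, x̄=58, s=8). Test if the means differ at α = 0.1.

Pooled sp = 10.2. t = 3.721, df = 38. Critical t = ±1.686. Reject H₀.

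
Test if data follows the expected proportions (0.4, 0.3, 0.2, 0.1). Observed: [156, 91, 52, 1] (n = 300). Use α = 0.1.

Expected: [120.0, 90.0, 60.0, 30.0]. χ² = 39.911. df = 3, critical = 6.251. Reject H₀.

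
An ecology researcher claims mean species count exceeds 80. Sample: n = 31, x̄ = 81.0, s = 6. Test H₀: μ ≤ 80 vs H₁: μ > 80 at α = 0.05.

t = (81.0 - 80)/(6/√31) = 0.928, df = 30. Critical t = 1.697. Fail to reject H₀.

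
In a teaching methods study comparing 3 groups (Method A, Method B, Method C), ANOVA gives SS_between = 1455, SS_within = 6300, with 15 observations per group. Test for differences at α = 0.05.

df_between = 2, df_within = 42. F = MS_between/MS_within = 727.5/150.0 = 4.85. F_crit ≈ 3.22. Reject H₀. At least one mean differs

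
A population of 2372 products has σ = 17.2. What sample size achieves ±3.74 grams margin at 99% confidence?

Without FPC: n₀ = (2.576×17.2/3.74)² = 140.348. With FPC: n = n₀N/(n₀+N-1) = 132.6 → n = 133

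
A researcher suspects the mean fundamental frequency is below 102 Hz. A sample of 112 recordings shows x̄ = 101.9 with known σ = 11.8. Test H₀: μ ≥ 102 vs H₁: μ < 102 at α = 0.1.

z = -0.09. Critical value: -1.28. Fail to reject H₀.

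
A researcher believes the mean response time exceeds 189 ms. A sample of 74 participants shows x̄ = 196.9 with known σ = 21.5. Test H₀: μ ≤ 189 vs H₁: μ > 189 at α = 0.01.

z = 3.161. Critical value: 2.33. Reject H₀.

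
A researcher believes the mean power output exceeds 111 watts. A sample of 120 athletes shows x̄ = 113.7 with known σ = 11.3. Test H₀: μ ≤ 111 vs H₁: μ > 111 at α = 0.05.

z = 2.617. Critical value: 1.645. Reject H₀.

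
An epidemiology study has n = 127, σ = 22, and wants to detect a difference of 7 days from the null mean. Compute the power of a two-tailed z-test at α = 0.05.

SE = σ/√n = 22/√127 = 1.952. Non-centrality λ = d/SE = 7/1.952 = 3.586. Power ≈ Φ(λ - z_{α/2}) = Φ(3.586 - 1.96) = Φ(1.626) = 0.948.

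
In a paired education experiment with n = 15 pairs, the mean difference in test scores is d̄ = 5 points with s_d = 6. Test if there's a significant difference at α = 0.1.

t = d̄/(s_d/√n) = 5/(6/√15) = 3.227. df = 14, critical t = ±1.761. Reject H₀.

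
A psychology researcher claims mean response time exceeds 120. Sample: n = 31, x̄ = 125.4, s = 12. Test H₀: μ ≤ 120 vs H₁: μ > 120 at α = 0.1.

t = (125.4 - 120)/(12/√31) = 2.505, df = 30. Critical t = 1.31. Reject H₀.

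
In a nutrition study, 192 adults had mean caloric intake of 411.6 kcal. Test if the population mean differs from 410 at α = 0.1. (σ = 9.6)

z = (x̄ - μ₀)/(σ/√n) = (411.6 - 410)/(9.6/√192) = 2.309. Critical value: ±1.645. Since |2.309| > 1.645, Reject H₀.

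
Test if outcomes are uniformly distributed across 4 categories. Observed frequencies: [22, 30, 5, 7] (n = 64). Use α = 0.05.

Expected = 16 each. χ² = Σ(O-E)²/E = 27.125. df = 3, critical value = 7.815. Reject H₀.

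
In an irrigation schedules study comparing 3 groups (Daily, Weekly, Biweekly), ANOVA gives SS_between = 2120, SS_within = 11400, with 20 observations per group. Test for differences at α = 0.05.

df_between = 2, df_within = 57. F = MS_between/MS_within = 1060.0/200.0 = 5.3. F_crit ≈ 3.159. Reject H₀. At least one mean differs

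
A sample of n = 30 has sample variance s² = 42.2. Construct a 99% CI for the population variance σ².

df = 29. χ²_{0.005} = 52.336, χ²_{0.995} = 13.121. CI for σ² = ((n-1)s²/χ²_{α/2}, (n-1)s²/χ²_{1-α/2}) = (29·42.2/52.336, 29·42.2/13.121) = (23.38, 93.27)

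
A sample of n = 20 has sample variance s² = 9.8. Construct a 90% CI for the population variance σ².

df = 19. χ²_{0.05} = 30.144, χ²_{0.95} = 10.117. CI for σ² = ((n-1)s²/χ²_{α/2}, (n-1)s²/χ²_{1-α/2}) = (19·9.8/30.144, 19·9.8/10.117) = (6.18, 18.4)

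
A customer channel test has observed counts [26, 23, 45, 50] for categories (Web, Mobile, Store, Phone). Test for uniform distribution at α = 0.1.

Expected = 36 each. χ² = Σ(O-E)²/E = 15.167. df = 3, critical value = 6.251. Reject H₀.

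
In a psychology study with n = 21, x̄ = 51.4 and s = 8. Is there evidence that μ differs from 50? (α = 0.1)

t = (x̄ - μ₀)/(s/√n) = (51.4 - 50)/(8/√21) = 0.802. df = 20, critical t = ±1.725. Fail to reject H₀.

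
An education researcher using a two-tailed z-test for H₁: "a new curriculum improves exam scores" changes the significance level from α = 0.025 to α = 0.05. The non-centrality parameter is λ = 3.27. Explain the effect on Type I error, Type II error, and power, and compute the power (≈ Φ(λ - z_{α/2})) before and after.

Increasing α from 0.025 to 0.05:
• Type I error rate increases (α is the Type I rate by definition).
• Critical value moves from z_{α/2} = 2.241 to 1.96, so power = Φ(λ - z_{α/2}) goes from Φ(3.27 - 2.241) = 0.848 to Φ(3.27 - 1.96) = 0.905.
• Type II error rate β = 1 - power therefore decreases (0.152 → 0.095).
Appropriate when false negatives are costly — here, keeping the old curriculum when the new one would have helped students.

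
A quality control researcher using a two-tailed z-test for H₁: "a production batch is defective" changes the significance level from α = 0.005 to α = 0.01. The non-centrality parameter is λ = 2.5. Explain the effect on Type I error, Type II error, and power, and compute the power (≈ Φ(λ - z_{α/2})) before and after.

Increasing α from 0.005 to 0.01:
• Type I error rate increases (α is the Type I rate by definition).
• Critical value moves from z_{α/2} = 2.807 to 2.576, so power = Φ(λ - z_{α/2}) goes from Φ(2.5 - 2.807) = 0.379 to Φ(2.5 - 2.576) = 0.47.
• Type II error rate β = 1 - power therefore decreases (0.621 → 0.53).
Appropriate when false negatives are costly — here, shipping a defective batch — faulty products reach customers.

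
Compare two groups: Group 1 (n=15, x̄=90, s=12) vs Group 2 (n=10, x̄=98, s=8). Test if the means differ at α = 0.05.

Pooled sp = 10.62. t = -1.846, df = 23. Critical t = ±2.069. Fail to reject H₀.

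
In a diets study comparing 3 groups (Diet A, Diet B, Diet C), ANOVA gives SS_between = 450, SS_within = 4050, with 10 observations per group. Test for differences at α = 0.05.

df_between = 2, df_within = 27. F = MS_between/MS_within = 225.0/150.0 = 1.5. F_crit ≈ 3.354. Fail to reject H₀.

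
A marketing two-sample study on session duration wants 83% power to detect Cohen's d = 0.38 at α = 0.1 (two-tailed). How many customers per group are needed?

z_{α/2} = 1.645, z_β = Φ⁻¹(0.83) = 0.954. For small effect (d = 0.38): n per group = 2(z_{α/2} + z_β)²/d² = 2(1.645 + 0.954)²/0.38² = 93.6 → 94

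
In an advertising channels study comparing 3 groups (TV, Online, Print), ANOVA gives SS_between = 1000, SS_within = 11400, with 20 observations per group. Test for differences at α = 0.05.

df_between = 2, df_within = 57. F = MS_between/MS_within = 500.0/200.0 = 2.5. F_crit ≈ 3.159. Fail to reject H₀.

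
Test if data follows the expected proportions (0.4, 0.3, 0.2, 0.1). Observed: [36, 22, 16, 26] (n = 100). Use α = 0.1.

Expected: [40.0, 30.0, 20.0, 10.0]. χ² = 28.933. df = 3, critical = 6.251. Reject H₀.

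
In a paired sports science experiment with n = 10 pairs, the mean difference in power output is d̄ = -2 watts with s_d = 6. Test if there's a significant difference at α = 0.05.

t = d̄/(s_d/√n) = -2/(6/√10) = -1.054. df = 9, critical t = ±2.262. Fail to reject H₀.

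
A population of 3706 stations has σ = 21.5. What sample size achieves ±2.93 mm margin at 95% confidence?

Without FPC: n₀ = (1.96×21.5/2.93)² = 206.849. With FPC: n = n₀N/(n₀+N-1) = 196.0 → n = 196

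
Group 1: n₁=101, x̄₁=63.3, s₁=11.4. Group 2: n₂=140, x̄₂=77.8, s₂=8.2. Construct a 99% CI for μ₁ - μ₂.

Difference = -14.5. SE = √(11.4²/101 + 8.2²/140) = 1.329. CI = (-17.92, -11.08)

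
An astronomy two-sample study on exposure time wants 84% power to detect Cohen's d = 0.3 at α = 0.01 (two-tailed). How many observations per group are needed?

z_{α/2} = 2.576, z_β = Φ⁻¹(0.84) = 0.994. For small effect (d = 0.3): n per group = 2(z_{α/2} + z_β)²/d² = 2(2.576 + 0.994)²/0.3² = 283.2 → 284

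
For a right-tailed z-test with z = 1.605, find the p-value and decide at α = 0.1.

p = P(Z > 1.605) = 1 - Φ(1.605) ≈ 0.0542. Since p < 0.1, reject H₀ (significant) at α = 0.1.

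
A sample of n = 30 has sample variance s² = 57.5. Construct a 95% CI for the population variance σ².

df = 29. χ²_{0.025} = 45.722, χ²_{0.975} = 16.047. CI for σ² = ((n-1)s²/χ²_{α/2}, (n-1)s²/χ²_{1-α/2}) = (29·57.5/45.722, 29·57.5/16.047) = (36.47, 103.91)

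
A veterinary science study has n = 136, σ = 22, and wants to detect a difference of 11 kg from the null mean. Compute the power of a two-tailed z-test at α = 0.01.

SE = σ/√n = 22/√136 = 1.886. Non-centrality λ = d/SE = 11/1.886 = 5.831. Power ≈ Φ(λ - z_{α/2}) = Φ(5.831 - 2.576) = Φ(3.255) = 0.999.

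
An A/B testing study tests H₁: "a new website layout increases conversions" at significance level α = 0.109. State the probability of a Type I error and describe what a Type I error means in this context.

P(Type I error) = α = 0.109. A Type I error is rejecting H₀ when H₀ is actually true (false positive) — here, concluding that a new website layout increases conversions when in fact this is not the case. Consequence: rolling out a layout that doesn't actually help — wasted engineering effort.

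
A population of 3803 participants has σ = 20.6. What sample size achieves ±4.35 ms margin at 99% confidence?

Without FPC: n₀ = (2.576×20.6/4.35)² = 148.815. With FPC: n = n₀N/(n₀+N-1) = 143.2 → n = 144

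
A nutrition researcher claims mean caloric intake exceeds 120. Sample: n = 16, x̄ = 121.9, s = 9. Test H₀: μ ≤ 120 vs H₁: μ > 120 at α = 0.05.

t = (121.9 - 120)/(9/√16) = 0.844, df = 15. Critical t = 1.753. Fail to reject H₀.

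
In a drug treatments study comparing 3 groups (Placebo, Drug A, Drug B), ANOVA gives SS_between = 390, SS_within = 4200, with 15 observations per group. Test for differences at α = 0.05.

df_between = 2, df_within = 42. F = MS_between/MS_within = 195.0/100.0 = 1.95. F_crit ≈ 3.22. Fail to reject H₀.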